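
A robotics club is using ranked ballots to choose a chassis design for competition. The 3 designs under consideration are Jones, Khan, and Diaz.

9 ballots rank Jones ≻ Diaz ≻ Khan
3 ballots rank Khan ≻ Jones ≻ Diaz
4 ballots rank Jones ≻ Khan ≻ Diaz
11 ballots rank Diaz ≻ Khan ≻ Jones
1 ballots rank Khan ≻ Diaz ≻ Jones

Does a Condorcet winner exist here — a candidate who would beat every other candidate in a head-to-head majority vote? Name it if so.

Head-to-head results (28 voters total):
Jones vs Khan: Khan wins 15–13.
Jones vs Diaz: Jones wins 16–12.
Khan vs Diaz: Diaz wins 20–8.
No candidate beats all others: Jones beats Diaz beats Khan beats Jones, a majority cycle.

No Condorcet winner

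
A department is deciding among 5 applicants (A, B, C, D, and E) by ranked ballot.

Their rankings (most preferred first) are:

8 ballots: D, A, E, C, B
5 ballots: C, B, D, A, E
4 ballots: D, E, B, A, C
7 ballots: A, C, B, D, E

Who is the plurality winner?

First-place vote totals:
  A: 7
  B: 0
  C: 5
  D: 12
  E: 0
D has the most first-place votes.

D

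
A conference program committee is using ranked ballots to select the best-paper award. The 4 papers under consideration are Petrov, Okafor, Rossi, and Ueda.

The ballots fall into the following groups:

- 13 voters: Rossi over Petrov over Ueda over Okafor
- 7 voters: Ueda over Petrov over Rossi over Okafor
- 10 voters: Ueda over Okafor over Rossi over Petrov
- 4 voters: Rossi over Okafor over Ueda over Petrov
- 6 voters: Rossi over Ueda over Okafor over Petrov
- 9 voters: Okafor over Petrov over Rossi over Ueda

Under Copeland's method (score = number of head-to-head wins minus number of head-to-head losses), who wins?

Pairwise results:
  Petrov vs Okafor: Okafor wins 29–20.
  Petrov vs Rossi: Rossi wins 33–16.
  Petrov vs Ueda: Ueda wins 27–22.
  Okafor vs Rossi: Rossi wins 30–19.
  Okafor vs Ueda: Ueda wins 36–13.
  Rossi vs Ueda: Rossi wins 32–17.
Copeland scores (wins − losses):
  Petrov: 0 − 3 = -3
  Okafor: 1 − 2 = -1
  Rossi: 3 − 0 = 3
  Ueda: 2 − 1 = 1
Rossi has the best Copeland score.

Rossi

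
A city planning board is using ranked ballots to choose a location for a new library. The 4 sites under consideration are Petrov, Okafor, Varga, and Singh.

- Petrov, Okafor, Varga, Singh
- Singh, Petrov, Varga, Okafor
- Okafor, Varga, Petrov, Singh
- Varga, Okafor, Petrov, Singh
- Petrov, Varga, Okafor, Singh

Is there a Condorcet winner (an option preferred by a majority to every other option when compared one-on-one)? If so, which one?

Head-to-head results (5 voters total):
Petrov vs Okafor: Petrov wins 3–2.
Petrov vs Varga: Petrov wins 3–2.
Petrov vs Singh: Petrov wins 4–1.
Okafor vs Varga: Varga wins 3–2.
Okafor vs Singh: Okafor wins 4–1.
Varga vs Singh: Varga wins 4–1.
Petrov beats each rival — Okafor (3–2), Varga (3–2), Singh (4–1) — so Petrov is the Condorcet winner.

Petrov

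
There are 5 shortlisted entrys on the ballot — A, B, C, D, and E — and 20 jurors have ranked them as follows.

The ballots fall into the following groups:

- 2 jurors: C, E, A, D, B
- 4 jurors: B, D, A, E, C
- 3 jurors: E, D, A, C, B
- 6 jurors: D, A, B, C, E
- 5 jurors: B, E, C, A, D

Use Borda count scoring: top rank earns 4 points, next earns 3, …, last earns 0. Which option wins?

B

Borda scores:
  A: 2·2 + 4·2 + 3·2 + 6·3 + 5·1 = 41
  B: 2·0 + 4·4 + 3·0 + 6·2 + 5·4 = 48
  C: 2·4 + 4·0 + 3·1 + 6·1 + 5·2 = 27
  D: 2·1 + 4·3 + 3·3 + 6·4 + 5·0 = 47
  E: 2·3 + 4·1 + 3·4 + 6·0 + 5·3 = 37
B has the highest total.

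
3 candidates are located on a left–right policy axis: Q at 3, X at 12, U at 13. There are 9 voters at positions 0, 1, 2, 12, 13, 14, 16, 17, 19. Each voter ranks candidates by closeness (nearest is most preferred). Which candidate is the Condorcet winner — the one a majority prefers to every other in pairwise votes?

With single-peaked preferences on a line, the Condorcet winner is the candidate closest to the median voter.
The median voter (position 13) is closest to U at 13.
Check: U vs X — voters closer to U: 5 of 9.

U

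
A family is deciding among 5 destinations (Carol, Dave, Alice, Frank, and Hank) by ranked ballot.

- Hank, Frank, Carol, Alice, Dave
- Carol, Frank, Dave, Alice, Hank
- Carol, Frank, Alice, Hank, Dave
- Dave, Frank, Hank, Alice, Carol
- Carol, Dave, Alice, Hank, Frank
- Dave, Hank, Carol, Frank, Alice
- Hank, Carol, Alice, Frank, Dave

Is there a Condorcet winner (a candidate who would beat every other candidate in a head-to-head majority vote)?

No

Head-to-head results (7 voters total):
Carol vs Dave: Carol wins 5–2.
Carol vs Alice: Carol wins 6–1.
Carol vs Frank: Carol wins 5–2.
Carol vs Hank: Hank wins 4–3.
Dave vs Alice: Dave wins 4–3.
Dave vs Frank: Frank wins 4–3.
Dave vs Hank: Dave wins 4–3.
Alice vs Frank: Frank wins 5–2.
Alice vs Hank: Hank wins 4–3.
Frank vs Hank: Hank wins 4–3.
No candidate beats all others: Carol beats Dave beats Hank beats Carol, a majority cycle.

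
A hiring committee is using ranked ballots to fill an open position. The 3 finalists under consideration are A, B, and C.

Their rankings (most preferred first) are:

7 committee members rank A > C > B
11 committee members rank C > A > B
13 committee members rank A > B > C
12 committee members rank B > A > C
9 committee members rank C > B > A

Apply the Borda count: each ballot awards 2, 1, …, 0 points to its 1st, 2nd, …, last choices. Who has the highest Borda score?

Borda scores:
  A: 7·2 + 11·1 + 13·2 + 12·1 + 9·0 = 63
  B: 7·0 + 11·0 + 13·1 + 12·2 + 9·1 = 46
  C: 7·1 + 11·2 + 13·0 + 12·0 + 9·2 = 47
A has the highest total.

A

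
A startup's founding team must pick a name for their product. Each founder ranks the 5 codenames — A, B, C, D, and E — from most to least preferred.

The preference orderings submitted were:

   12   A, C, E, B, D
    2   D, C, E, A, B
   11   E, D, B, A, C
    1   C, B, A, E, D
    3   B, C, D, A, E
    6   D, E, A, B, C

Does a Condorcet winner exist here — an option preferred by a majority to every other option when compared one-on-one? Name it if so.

Head-to-head results (35 voters total):
A vs B: A wins 20–15.
A vs C: A wins 29–6.
A vs D: D wins 22–13.
A vs E: E wins 19–16.
B vs C: B wins 20–15.
B vs D: D wins 19–16.
B vs E: E wins 31–4.
C vs D: D wins 19–16.
C vs E: C wins 18–17.
D vs E: E wins 24–11.
No candidate beats all others: A beats C beats E beats A, a majority cycle.

None — there is no Condorcet winner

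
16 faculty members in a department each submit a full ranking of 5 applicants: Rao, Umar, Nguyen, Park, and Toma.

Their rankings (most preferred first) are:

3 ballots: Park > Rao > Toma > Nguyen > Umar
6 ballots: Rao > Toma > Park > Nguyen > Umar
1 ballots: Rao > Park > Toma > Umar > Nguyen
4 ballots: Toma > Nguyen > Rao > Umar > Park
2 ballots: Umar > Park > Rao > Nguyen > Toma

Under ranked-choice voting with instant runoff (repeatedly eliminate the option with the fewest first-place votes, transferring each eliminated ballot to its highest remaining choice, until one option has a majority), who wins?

Round 1: Rao 7, Toma 4, Park 3, Umar 2, Nguyen 0. Nguyen has the fewest and is eliminated.
Round 2: Rao 7, Toma 4, Park 3, Umar 2. Umar has the fewest and is eliminated.
Round 3: Rao 7, Park 5, Toma 4. Toma has the fewest and is eliminated.
Round 4: Rao 11, Park 5. Rao has a majority.

Rao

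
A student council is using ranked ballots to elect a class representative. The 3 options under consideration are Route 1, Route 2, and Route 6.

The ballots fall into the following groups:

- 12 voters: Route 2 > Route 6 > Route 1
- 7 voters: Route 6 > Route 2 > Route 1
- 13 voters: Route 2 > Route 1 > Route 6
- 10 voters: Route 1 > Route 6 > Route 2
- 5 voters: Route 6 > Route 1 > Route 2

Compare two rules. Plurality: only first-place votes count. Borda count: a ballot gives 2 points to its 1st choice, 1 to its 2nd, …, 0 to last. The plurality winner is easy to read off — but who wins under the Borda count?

Plurality first-place counts: Route 1 10, Route 2 25, Route 6 12 → Route 2.
Borda totals: Route 1 38, Route 2 57, Route 6 46 → Route 2.

Route 2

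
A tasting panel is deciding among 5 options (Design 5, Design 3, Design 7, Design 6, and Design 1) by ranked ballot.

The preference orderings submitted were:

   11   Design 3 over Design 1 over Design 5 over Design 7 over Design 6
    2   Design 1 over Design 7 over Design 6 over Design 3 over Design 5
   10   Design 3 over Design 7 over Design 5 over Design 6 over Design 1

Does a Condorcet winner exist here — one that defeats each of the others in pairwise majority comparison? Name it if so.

Head-to-head results (23 voters total):
Design 5 vs Design 3: Design 3 wins 23–0.
Design 5 vs Design 7: Design 7 wins 12–11.
Design 5 vs Design 6: Design 5 wins 21–2.
Design 5 vs Design 1: Design 1 wins 13–10.
Design 3 vs Design 7: Design 3 wins 21–2.
Design 3 vs Design 6: Design 3 wins 21–2.
Design 3 vs Design 1: Design 3 wins 21–2.
Design 7 vs Design 6: Design 7 wins 23–0.
Design 7 vs Design 1: Design 1 wins 13–10.
Design 6 vs Design 1: Design 1 wins 13–10.
Design 3 beats each rival — Design 5 (23–0), Design 7 (21–2), Design 6 (21–2), Design 1 (21–2) — so Design 3 is the Condorcet winner.

Design 3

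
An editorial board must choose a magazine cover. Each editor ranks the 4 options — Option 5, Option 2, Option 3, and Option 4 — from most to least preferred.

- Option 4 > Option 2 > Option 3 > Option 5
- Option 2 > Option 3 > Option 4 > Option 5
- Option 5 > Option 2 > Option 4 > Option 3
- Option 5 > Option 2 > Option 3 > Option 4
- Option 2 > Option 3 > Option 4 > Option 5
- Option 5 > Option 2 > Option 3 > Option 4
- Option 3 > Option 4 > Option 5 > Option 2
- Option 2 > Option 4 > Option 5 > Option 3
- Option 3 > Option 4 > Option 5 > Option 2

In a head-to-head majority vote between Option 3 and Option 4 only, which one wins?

Ballots ranking Option 3 above Option 4: 6.
Ballots ranking Option 4 above Option 3: 3.
Option 3 wins the head-to-head, 6–3.

Option 3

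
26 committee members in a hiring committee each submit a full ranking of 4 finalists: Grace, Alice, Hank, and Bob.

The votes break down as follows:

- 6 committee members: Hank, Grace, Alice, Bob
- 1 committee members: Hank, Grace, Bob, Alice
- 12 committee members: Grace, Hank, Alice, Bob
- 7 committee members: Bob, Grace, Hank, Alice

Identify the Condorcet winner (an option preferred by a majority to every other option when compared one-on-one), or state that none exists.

Grace

Head-to-head results (26 voters total):
Grace vs Alice: Grace wins 26–0.
Grace vs Hank: Grace wins 19–7.
Grace vs Bob: Grace wins 19–7.
Alice vs Hank: Hank wins 26–0.
Alice vs Bob: Alice wins 18–8.
Hank vs Bob: Hank wins 19–7.
Grace beats each rival — Alice (26–0), Hank (19–7), Bob (19–7) — so Grace is the Condorcet winner.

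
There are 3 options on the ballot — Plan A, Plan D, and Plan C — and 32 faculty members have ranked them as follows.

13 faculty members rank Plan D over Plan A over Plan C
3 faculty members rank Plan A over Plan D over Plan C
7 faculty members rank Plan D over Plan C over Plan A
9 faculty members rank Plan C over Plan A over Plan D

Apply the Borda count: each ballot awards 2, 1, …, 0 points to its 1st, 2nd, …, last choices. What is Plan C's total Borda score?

25

Borda scores:
  Plan A: 13·1 + 3·2 + 7·0 + 9·1 = 28
  Plan D: 13·2 + 3·1 + 7·2 + 9·0 = 43
  Plan C: 13·0 + 3·0 + 7·1 + 9·2 = 25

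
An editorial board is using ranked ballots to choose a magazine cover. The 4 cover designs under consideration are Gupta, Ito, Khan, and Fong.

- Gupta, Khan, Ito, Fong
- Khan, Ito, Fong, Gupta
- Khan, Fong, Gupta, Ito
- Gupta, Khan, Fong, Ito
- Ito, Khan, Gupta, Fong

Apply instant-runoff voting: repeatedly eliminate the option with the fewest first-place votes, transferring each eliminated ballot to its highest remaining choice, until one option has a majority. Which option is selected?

Khan

Round 1: Gupta 2, Khan 2, Ito 1, Fong 0. Fong has the fewest and is eliminated.
Round 2: Gupta 2, Khan 2, Ito 1. Ito has the fewest and is eliminated.
Round 3: Khan 3, Gupta 2. Khan has a majority.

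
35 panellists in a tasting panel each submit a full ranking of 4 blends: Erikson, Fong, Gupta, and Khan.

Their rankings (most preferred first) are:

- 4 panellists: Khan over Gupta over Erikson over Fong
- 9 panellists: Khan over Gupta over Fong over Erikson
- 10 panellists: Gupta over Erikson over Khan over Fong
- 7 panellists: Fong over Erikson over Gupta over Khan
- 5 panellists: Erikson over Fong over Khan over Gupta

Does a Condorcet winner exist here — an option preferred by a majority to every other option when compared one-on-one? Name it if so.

No Condorcet winner

Head-to-head results (35 voters total):
Erikson vs Fong: Erikson wins 19–16.
Erikson vs Gupta: Gupta wins 23–12.
Erikson vs Khan: Erikson wins 22–13.
Fong vs Gupta: Gupta wins 23–12.
Fong vs Khan: Khan wins 23–12.
Gupta vs Khan: Khan wins 18–17.
No candidate beats all others: Erikson beats Khan beats Gupta beats Erikson, a majority cycle.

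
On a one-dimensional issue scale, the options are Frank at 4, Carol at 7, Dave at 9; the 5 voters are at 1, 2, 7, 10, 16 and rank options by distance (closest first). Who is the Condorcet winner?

With single-peaked preferences on a line, the Condorcet winner is the candidate closest to the median voter.
The median voter (position 7) is closest to Carol at 7.
Check: Carol vs Frank — voters closer to Carol: 3 of 5.

Carol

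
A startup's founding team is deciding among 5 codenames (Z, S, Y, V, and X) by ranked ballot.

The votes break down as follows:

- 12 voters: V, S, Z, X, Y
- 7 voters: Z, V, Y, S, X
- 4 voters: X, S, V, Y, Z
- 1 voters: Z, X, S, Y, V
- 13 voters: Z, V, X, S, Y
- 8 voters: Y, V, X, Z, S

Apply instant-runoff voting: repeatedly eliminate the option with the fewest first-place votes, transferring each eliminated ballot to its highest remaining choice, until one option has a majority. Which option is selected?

V

Round 1: Z 21, V 12, Y 8, X 4, S 0. S has the fewest and is eliminated.
Round 2: Z 21, V 12, Y 8, X 4. X has the fewest and is eliminated.
Round 3: Z 21, V 16, Y 8. Y has the fewest and is eliminated.
Round 4: V 24, Z 21. V has a majority.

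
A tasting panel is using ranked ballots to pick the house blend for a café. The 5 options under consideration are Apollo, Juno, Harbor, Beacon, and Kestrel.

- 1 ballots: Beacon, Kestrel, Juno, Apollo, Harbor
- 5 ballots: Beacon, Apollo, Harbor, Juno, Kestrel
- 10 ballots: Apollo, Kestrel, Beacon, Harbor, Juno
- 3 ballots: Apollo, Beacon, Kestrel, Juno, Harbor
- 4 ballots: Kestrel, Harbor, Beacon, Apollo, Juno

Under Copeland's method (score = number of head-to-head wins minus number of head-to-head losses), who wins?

Pairwise results:
  Apollo vs Juno: Apollo wins 22–1.
  Apollo vs Harbor: Apollo wins 19–4.
  Apollo vs Beacon: Apollo wins 13–10.
  Apollo vs Kestrel: Apollo wins 18–5.
  Juno vs Harbor: Harbor wins 19–4.
  Juno vs Beacon: Beacon wins 23–0.
  Juno vs Kestrel: Kestrel wins 18–5.
  Harbor vs Beacon: Beacon wins 19–4.
  Harbor vs Kestrel: Kestrel wins 18–5.
  Beacon vs Kestrel: Kestrel wins 14–9.
Copeland scores (wins − losses):
  Apollo: 4 − 0 = 4
  Juno: 0 − 4 = -4
  Harbor: 1 − 3 = -2
  Beacon: 2 − 2 = 0
  Kestrel: 3 − 1 = 2
Apollo has the best Copeland score.

Apollo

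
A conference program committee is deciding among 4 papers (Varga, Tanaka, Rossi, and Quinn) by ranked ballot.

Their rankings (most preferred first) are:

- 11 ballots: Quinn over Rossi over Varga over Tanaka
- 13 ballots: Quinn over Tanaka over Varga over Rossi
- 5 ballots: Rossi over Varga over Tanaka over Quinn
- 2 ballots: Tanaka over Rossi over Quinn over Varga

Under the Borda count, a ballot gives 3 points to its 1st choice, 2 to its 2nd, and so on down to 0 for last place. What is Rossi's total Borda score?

Borda scores:
  Varga: 11·1 + 13·1 + 5·2 + 2·0 = 34
  Tanaka: 11·0 + 13·2 + 5·1 + 2·3 = 37
  Rossi: 11·2 + 13·0 + 5·3 + 2·2 = 41
  Quinn: 11·3 + 13·3 + 5·0 + 2·1 = 74

41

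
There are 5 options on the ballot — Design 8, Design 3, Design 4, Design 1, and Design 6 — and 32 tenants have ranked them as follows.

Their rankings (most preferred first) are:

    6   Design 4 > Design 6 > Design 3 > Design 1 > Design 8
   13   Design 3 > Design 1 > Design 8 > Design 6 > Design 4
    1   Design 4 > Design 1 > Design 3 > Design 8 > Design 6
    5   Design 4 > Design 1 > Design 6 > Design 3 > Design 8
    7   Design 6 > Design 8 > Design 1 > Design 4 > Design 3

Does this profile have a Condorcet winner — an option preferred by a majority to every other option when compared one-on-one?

Head-to-head results (32 voters total):
Design 8 vs Design 3: Design 3 wins 25–7.
Design 8 vs Design 4: Design 8 wins 20–12.
Design 8 vs Design 1: Design 1 wins 25–7.
Design 8 vs Design 6: Design 6 wins 18–14.
Design 3 vs Design 4: Design 4 wins 19–13.
Design 3 vs Design 1: Design 3 wins 19–13.
Design 3 vs Design 6: Design 6 wins 18–14.
Design 4 vs Design 1: Design 1 wins 20–12.
Design 4 vs Design 6: Design 6 wins 20–12.
Design 1 vs Design 6: Design 1 wins 19–13.
No candidate beats all others: Design 8 beats Design 4 beats Design 3 beats Design 8, a majority cycle.

No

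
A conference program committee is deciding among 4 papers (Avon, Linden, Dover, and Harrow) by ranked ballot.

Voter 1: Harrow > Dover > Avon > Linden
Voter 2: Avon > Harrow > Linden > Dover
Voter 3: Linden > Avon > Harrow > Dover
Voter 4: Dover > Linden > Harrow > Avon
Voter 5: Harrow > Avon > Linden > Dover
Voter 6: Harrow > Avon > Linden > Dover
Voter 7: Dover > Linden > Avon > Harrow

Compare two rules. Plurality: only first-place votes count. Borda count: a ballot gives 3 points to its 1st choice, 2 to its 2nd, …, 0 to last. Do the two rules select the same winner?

Yes

Plurality first-place counts: Avon 1, Linden 1, Dover 2, Harrow 3 → Harrow.
Borda totals: Avon 11, Linden 10, Dover 8, Harrow 13 → Harrow.
The two rules agree on Harrow.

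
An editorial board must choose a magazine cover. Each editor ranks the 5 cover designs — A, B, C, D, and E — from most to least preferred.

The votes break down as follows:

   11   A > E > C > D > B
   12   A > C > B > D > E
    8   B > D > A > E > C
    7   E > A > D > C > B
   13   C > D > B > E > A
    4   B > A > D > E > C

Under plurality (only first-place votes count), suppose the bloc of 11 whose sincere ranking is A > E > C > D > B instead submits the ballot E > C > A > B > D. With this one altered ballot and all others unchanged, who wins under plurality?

First-place totals with the altered ballot: A 12, B 12, C 13, D 0, E 18.
The switch changes the winner from A to E.

E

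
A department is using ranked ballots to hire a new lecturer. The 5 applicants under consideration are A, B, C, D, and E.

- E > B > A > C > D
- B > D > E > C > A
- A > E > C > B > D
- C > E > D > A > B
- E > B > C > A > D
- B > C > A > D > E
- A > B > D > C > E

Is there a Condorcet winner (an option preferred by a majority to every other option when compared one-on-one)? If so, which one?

Head-to-head results (7 voters total):
A vs B: B wins 4–3.
A vs C: C wins 4–3.
A vs D: A wins 5–2.
A vs E: E wins 4–3.
B vs C: B wins 5–2.
B vs D: B wins 6–1.
B vs E: E wins 4–3.
C vs D: C wins 5–2.
C vs E: E wins 4–3.
D vs E: E wins 4–3.
E beats each rival — A (4–3), B (4–3), C (4–3), D (4–3) — so E is the Condorcet winner.

E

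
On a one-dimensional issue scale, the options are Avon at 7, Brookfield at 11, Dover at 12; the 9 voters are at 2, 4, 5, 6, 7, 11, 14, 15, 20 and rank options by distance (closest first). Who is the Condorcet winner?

Avon

With single-peaked preferences on a line, the Condorcet winner is the candidate closest to the median voter.
The median voter (position 7) is closest to Avon at 7.
Check: Avon vs Brookfield — voters closer to Avon: 5 of 9.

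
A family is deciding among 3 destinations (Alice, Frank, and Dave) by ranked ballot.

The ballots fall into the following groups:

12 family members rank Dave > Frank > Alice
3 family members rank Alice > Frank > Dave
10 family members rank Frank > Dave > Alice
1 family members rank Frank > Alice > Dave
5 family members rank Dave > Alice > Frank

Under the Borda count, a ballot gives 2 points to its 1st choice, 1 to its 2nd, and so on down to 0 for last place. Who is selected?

Dave

Borda scores:
  Alice: 12·0 + 3·2 + 10·0 + 1 + 5·1 = 12
  Frank: 12·1 + 3·1 + 10·2 + 2 + 5·0 = 37
  Dave: 12·2 + 3·0 + 10·1 + 0 + 5·2 = 44
Dave has the highest total.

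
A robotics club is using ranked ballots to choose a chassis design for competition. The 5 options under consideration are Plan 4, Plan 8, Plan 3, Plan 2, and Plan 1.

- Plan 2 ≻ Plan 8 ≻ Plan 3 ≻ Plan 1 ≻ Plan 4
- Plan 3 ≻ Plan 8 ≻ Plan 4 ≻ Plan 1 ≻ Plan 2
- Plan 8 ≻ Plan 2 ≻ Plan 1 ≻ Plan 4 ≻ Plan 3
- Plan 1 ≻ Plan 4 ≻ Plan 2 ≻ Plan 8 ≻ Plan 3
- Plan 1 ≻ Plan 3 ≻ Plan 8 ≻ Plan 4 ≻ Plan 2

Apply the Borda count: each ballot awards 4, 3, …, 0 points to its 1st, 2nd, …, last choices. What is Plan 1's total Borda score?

12

Borda scores:
  Plan 4: 0 + 2 + 1 + 3 + 1 = 7
  Plan 8: 3 + 3 + 4 + 1 + 2 = 13
  Plan 3: 2 + 4 + 0 + 0 + 3 = 9
  Plan 2: 4 + 0 + 3 + 2 + 0 = 9
  Plan 1: 1 + 1 + 2 + 4 + 4 = 12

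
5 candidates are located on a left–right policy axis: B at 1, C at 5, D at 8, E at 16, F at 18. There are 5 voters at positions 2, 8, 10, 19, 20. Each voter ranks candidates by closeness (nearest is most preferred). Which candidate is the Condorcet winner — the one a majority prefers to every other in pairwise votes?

With single-peaked preferences on a line, the Condorcet winner is the candidate closest to the median voter.
The median voter (position 10) is closest to D at 8.
Check: D vs F — voters closer to D: 3 of 5.

D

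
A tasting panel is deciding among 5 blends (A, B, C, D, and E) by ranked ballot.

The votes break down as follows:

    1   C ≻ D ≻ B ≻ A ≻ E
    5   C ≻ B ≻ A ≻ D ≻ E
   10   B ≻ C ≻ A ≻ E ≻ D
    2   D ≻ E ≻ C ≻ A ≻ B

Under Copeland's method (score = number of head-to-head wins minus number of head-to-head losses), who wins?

B

Pairwise results:
  A vs B: B wins 16–2.
  A vs C: C wins 18–0.
  A vs D: A wins 15–3.
  A vs E: A wins 16–2.
  B vs C: B wins 10–8.
  B vs D: B wins 15–3.
  B vs E: B wins 16–2.
  C vs D: C wins 16–2.
  C vs E: C wins 16–2.
  D vs E: E wins 10–8.
Copeland scores (wins − losses):
  A: 2 − 2 = 0
  B: 4 − 0 = 4
  C: 3 − 1 = 2
  D: 0 − 4 = -4
  E: 1 − 3 = -2
B has the best Copeland score.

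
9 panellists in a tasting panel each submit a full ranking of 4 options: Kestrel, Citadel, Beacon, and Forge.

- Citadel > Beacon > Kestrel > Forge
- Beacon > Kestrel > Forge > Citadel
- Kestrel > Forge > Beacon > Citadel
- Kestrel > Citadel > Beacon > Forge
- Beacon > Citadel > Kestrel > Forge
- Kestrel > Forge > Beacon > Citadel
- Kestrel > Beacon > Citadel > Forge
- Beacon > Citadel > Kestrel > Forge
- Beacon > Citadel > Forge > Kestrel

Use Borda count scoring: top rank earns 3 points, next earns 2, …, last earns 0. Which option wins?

Beacon

Borda scores:
  Kestrel: 1 + 2 + 3 + 3 + 1 + 3 + 3 + 1 + 0 = 17
  Citadel: 3 + 0 + 0 + 2 + 2 + 0 + 1 + 2 + 2 = 12
  Beacon: 2 + 3 + 1 + 1 + 3 + 1 + 2 + 3 + 3 = 19
  Forge: 0 + 1 + 2 + 0 + 0 + 2 + 0 + 0 + 1 = 6
Beacon has the highest total.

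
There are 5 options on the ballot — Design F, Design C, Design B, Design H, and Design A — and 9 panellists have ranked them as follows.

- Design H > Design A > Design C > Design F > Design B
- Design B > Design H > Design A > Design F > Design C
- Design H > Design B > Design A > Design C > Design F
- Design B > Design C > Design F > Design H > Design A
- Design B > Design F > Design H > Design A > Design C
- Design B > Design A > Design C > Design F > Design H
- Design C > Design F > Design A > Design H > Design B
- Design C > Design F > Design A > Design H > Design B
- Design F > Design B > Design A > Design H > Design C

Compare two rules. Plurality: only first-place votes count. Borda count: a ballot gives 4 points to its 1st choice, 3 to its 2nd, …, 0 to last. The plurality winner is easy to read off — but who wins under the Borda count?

Plurality first-place counts: Design F 1, Design C 2, Design B 4, Design H 2, Design A 0 → Design B.
Borda totals: Design F 18, Design C 16, Design B 22, Design H 17, Design A 17 → Design B.

Design B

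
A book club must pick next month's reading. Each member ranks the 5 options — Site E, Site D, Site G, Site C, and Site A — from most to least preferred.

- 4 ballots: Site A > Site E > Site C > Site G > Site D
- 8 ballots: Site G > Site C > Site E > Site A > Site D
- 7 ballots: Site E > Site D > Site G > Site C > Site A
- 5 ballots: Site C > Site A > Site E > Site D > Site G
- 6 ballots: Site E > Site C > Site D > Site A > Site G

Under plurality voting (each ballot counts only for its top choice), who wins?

Site E

First-place vote totals:
  Site E: 13
  Site D: 0
  Site G: 8
  Site C: 5
  Site A: 4
Site E has the most first-place votes.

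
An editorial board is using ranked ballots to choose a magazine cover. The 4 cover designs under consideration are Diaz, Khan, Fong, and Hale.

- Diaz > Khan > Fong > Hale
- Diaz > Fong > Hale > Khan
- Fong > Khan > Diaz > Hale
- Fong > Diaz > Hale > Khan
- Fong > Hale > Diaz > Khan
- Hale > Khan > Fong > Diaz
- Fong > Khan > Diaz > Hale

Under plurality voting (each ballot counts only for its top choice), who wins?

First-place vote totals:
  Diaz: 2
  Khan: 0
  Fong: 4
  Hale: 1
Fong has the most first-place votes.

Fong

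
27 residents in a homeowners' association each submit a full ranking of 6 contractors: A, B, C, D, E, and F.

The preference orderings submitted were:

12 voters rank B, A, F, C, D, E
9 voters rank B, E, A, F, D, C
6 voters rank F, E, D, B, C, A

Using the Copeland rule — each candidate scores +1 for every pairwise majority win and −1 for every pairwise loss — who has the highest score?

B

Pairwise results:
  A vs B: B wins 27–0.
  A vs C: A wins 21–6.
  A vs D: A wins 21–6.
  A vs E: E wins 15–12.
  A vs F: A wins 21–6.
  B vs C: B wins 27–0.
  B vs D: B wins 21–6.
  B vs E: B wins 21–6.
  B vs F: B wins 21–6.
  C vs D: D wins 15–12.
  C vs E: E wins 15–12.
  C vs F: F wins 27–0.
  D vs E: E wins 15–12.
  D vs F: F wins 27–0.
  E vs F: F wins 18–9.
Copeland scores (wins − losses):
  A: 3 − 2 = 1
  B: 5 − 0 = 5
  C: 0 − 5 = -5
  D: 1 − 4 = -3
  E: 3 − 2 = 1
  F: 3 − 2 = 1
B has the best Copeland score.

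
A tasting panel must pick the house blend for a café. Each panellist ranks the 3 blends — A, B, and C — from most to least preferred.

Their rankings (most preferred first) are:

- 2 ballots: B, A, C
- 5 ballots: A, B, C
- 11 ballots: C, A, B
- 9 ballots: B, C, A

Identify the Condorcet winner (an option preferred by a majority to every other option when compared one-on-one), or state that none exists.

No Condorcet winner

Head-to-head results (27 voters total):
A vs B: A wins 16–11.
A vs C: C wins 20–7.
B vs C: B wins 16–11.
No candidate beats all others: A beats B beats C beats A, a majority cycle.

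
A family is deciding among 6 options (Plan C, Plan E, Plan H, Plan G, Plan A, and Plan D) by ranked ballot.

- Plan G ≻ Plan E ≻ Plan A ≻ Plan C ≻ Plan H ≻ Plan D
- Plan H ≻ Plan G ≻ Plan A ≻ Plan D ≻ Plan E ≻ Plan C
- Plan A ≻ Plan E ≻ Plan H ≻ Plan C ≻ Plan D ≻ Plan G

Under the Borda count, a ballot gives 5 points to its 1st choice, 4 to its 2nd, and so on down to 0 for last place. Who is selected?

Plan A

Borda scores:
  Plan C: 2 + 0 + 2 = 4
  Plan E: 4 + 1 + 4 = 9
  Plan H: 1 + 5 + 3 = 9
  Plan G: 5 + 4 + 0 = 9
  Plan A: 3 + 3 + 5 = 11
  Plan D: 0 + 2 + 1 = 3
Plan A has the highest total.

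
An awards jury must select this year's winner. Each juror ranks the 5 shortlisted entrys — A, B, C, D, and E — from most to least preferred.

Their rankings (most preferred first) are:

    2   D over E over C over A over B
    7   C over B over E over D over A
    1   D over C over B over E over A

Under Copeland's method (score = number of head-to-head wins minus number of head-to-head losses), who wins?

Pairwise results:
  A vs B: B wins 8–2.
  A vs C: C wins 10–0.
  A vs D: D wins 10–0.
  A vs E: E wins 10–0.
  B vs C: C wins 10–0.
  B vs D: B wins 7–3.
  B vs E: B wins 8–2.
  C vs D: C wins 7–3.
  C vs E: C wins 8–2.
  D vs E: E wins 7–3.
Copeland scores (wins − losses):
  A: 0 − 4 = -4
  B: 3 − 1 = 2
  C: 4 − 0 = 4
  D: 1 − 3 = -2
  E: 2 − 2 = 0
C has the best Copeland score.

C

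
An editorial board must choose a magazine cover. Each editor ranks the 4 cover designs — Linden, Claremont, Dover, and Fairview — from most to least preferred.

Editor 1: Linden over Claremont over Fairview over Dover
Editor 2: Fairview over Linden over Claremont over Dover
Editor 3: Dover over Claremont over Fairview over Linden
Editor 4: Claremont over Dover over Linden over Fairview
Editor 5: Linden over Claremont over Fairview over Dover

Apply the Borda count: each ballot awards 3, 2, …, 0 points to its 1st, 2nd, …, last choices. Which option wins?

Claremont

Borda scores:
  Linden: 3 + 2 + 0 + 1 + 3 = 9
  Claremont: 2 + 1 + 2 + 3 + 2 = 10
  Dover: 0 + 0 + 3 + 2 + 0 = 5
  Fairview: 1 + 3 + 1 + 0 + 1 = 6
Claremont has the highest total.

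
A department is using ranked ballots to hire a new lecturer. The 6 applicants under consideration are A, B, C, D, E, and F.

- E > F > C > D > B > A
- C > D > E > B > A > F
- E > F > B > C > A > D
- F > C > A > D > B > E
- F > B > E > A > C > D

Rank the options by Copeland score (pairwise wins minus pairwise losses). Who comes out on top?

Pairwise results:
  A vs B: B wins 4–1.
  A vs C: C wins 4–1.
  A vs D: A wins 3–2.
  A vs E: E wins 4–1.
  A vs F: F wins 4–1.
  B vs C: C wins 3–2.
  B vs D: D wins 3–2.
  B vs E: E wins 3–2.
  B vs F: F wins 4–1.
  C vs D: C wins 5–0.
  C vs E: E wins 3–2.
  C vs F: F wins 4–1.
  D vs E: E wins 3–2.
  D vs F: F wins 4–1.
  E vs F: E wins 3–2.
Copeland scores (wins − losses):
  A: 1 − 4 = -3
  B: 1 − 4 = -3
  C: 3 − 2 = 1
  D: 1 − 4 = -3
  E: 5 − 0 = 5
  F: 4 − 1 = 3
E has the best Copeland score.

E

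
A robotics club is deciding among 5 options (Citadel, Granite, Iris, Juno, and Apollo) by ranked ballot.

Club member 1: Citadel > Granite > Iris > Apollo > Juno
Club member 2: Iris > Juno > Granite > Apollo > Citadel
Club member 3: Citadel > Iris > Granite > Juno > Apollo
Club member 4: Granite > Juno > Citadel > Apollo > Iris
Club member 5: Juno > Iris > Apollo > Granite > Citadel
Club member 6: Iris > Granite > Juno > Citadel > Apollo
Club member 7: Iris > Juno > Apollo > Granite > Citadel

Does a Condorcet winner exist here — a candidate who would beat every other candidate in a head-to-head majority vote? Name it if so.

Head-to-head results (7 voters total):
Citadel vs Granite: Granite wins 5–2.
Citadel vs Iris: Iris wins 4–3.
Citadel vs Juno: Juno wins 5–2.
Citadel vs Apollo: Citadel wins 4–3.
Granite vs Iris: Iris wins 5–2.
Granite vs Juno: Granite wins 4–3.
Granite vs Apollo: Granite wins 5–2.
Iris vs Juno: Iris wins 5–2.
Iris vs Apollo: Iris wins 6–1.
Juno vs Apollo: Juno wins 6–1.
Iris beats each rival — Citadel (4–3), Granite (5–2), Juno (5–2), Apollo (6–1) — so Iris is the Condorcet winner.

Iris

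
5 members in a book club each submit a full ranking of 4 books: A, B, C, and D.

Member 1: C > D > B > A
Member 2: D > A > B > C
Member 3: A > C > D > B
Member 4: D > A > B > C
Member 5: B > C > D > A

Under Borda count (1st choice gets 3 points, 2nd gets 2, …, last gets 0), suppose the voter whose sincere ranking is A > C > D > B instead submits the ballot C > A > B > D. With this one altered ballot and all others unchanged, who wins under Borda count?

Borda totals with the altered ballot: A 6, B 7, C 8, D 9.
The winner is unchanged: still D.

D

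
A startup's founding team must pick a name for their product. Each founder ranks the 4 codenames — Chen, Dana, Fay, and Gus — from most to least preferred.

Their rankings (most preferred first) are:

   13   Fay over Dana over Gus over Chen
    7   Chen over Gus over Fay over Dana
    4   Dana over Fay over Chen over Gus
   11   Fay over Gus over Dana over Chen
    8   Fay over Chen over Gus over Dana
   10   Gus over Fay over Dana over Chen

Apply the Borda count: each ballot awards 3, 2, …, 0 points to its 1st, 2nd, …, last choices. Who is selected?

Fay

Borda scores:
  Chen: 13·0 + 7·3 + 4·1 + 11·0 + 8·2 + 10·0 = 41
  Dana: 13·2 + 7·0 + 4·3 + 11·1 + 8·0 + 10·1 = 59
  Fay: 13·3 + 7·1 + 4·2 + 11·3 + 8·3 + 10·2 = 131
  Gus: 13·1 + 7·2 + 4·0 + 11·2 + 8·1 + 10·3 = 87
Fay has the highest total.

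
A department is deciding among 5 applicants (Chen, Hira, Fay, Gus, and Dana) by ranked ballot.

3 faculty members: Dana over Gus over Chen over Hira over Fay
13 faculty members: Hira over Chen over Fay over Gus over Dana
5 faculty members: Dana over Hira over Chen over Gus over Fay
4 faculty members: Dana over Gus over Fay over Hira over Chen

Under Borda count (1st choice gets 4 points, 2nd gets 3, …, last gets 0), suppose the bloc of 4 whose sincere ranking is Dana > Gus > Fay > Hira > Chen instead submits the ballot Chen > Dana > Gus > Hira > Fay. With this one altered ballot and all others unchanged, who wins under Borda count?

Borda totals with the altered ballot: Chen 71, Hira 74, Fay 26, Gus 35, Dana 44.
The winner is unchanged: still Hira.

Hira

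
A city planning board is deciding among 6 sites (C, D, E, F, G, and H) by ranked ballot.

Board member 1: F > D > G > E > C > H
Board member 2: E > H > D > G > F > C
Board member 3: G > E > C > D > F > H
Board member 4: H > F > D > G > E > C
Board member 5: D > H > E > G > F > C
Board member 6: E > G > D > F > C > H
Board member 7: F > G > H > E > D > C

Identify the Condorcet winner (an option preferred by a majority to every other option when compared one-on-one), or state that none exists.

Head-to-head results (7 voters total):
C vs D: D wins 6–1.
C vs E: E wins 7–0.
C vs F: F wins 6–1.
C vs G: G wins 7–0.
C vs H: H wins 4–3.
D vs E: E wins 4–3.
D vs F: D wins 4–3.
D vs G: D wins 4–3.
D vs H: D wins 4–3.
E vs F: E wins 4–3.
E vs G: G wins 4–3.
E vs H: E wins 4–3.
F vs G: G wins 4–3.
F vs H: F wins 4–3.
G vs H: G wins 4–3.
No candidate beats all others: D beats G beats E beats D, a majority cycle.

There is no Condorcet winner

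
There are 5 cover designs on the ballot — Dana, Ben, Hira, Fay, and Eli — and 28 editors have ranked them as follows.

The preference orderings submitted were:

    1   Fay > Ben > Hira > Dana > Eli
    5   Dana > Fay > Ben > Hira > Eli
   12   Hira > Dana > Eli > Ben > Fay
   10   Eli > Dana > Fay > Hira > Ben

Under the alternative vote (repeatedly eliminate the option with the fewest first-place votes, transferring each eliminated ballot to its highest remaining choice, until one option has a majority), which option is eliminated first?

Round 1: Hira 12, Eli 10, Dana 5, Fay 1, Ben 0. Ben has the fewest and is eliminated.
Round 2: Hira 12, Eli 10, Dana 5, Fay 1. Fay has the fewest and is eliminated.
Round 3: Hira 13, Eli 10, Dana 5. Dana has the fewest and is eliminated.
Round 4: Hira 18, Eli 10. Hira has a majority.

Ben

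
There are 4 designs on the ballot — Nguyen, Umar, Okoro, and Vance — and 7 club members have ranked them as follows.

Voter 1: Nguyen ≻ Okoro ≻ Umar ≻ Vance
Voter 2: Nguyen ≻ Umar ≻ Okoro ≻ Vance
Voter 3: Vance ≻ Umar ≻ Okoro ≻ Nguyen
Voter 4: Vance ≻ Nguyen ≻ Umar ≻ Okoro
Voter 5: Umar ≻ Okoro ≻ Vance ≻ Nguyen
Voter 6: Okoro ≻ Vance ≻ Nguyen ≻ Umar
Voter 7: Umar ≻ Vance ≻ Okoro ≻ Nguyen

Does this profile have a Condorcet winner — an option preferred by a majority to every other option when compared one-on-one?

Head-to-head results (7 voters total):
Nguyen vs Umar: Nguyen wins 4–3.
Nguyen vs Okoro: Okoro wins 4–3.
Nguyen vs Vance: Vance wins 5–2.
Umar vs Okoro: Umar wins 5–2.
Umar vs Vance: Umar wins 4–3.
Okoro vs Vance: Okoro wins 4–3.
No candidate beats all others: Nguyen beats Umar beats Okoro beats Nguyen, a majority cycle.

No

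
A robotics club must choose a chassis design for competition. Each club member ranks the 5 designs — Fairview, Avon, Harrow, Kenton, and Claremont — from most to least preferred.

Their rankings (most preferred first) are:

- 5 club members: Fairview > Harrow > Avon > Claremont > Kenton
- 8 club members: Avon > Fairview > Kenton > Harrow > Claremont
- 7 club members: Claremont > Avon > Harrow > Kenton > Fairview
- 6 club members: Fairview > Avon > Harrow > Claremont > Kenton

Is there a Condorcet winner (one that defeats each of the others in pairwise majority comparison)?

Head-to-head results (26 voters total):
Fairview vs Avon: Avon wins 15–11.
Fairview vs Harrow: Fairview wins 19–7.
Fairview vs Kenton: Fairview wins 19–7.
Fairview vs Claremont: Fairview wins 19–7.
Avon vs Harrow: Avon wins 21–5.
Avon vs Kenton: Avon wins 26–0.
Avon vs Claremont: Avon wins 19–7.
Harrow vs Kenton: Harrow wins 18–8.
Harrow vs Claremont: Harrow wins 19–7.
Kenton vs Claremont: Claremont wins 18–8.
Avon beats each rival — Fairview (15–11), Harrow (21–5), Kenton (26–0), Claremont (19–7) — so Avon is the Condorcet winner.

Yes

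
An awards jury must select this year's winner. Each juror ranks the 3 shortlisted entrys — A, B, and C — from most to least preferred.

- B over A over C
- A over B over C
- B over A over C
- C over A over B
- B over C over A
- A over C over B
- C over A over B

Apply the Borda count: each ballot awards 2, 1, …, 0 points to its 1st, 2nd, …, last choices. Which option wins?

Borda scores:
  A: 1 + 2 + 1 + 1 + 0 + 2 + 1 = 8
  B: 2 + 1 + 2 + 0 + 2 + 0 + 0 = 7
  C: 0 + 0 + 0 + 2 + 1 + 1 + 2 = 6
A has the highest total.

A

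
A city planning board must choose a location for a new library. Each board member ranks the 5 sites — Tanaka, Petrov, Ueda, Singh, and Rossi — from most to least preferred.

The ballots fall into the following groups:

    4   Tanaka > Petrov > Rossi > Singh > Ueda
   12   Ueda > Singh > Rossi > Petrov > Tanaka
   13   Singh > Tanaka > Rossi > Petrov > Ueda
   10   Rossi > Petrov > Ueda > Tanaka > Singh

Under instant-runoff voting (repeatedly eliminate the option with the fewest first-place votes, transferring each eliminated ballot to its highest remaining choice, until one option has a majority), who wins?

Round 1: Singh 13, Ueda 12, Rossi 10, Tanaka 4, Petrov 0. Petrov has the fewest and is eliminated.
Round 2: Singh 13, Ueda 12, Rossi 10, Tanaka 4. Tanaka has the fewest and is eliminated.
Round 3: Rossi 14, Singh 13, Ueda 12. Ueda has the fewest and is eliminated.
Round 4: Singh 25, Rossi 14. Singh has a majority.

Singh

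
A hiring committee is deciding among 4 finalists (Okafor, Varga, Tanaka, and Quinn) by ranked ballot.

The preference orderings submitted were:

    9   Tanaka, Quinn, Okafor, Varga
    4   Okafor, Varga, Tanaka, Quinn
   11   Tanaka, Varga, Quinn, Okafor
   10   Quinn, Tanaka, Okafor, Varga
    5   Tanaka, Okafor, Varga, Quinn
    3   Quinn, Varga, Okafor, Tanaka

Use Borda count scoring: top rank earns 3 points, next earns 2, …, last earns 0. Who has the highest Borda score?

Borda scores:
  Okafor: 9·1 + 4·3 + 11·0 + 10·1 + 5·2 + 3·1 = 44
  Varga: 9·0 + 4·2 + 11·2 + 10·0 + 5·1 + 3·2 = 41
  Tanaka: 9·3 + 4·1 + 11·3 + 10·2 + 5·3 + 3·0 = 99
  Quinn: 9·2 + 4·0 + 11·1 + 10·3 + 5·0 + 3·3 = 68
Tanaka has the highest total.

Tanaka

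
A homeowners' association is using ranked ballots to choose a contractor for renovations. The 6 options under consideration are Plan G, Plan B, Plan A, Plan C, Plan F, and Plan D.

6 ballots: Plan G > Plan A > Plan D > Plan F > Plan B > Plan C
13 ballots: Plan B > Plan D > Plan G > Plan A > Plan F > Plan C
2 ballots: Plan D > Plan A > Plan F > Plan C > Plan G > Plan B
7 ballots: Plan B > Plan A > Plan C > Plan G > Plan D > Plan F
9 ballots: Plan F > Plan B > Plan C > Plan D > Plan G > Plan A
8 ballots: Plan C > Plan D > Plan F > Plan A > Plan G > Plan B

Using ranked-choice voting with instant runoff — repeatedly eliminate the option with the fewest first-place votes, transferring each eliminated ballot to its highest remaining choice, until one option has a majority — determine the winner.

Plan F

Round 1: Plan B 20, Plan F 9, Plan C 8, Plan G 6, Plan D 2, Plan A 0. Plan A has the fewest and is eliminated.
Round 2: Plan B 20, Plan F 9, Plan C 8, Plan G 6, Plan D 2. Plan D has the fewest and is eliminated.
Round 3: Plan B 20, Plan F 11, Plan C 8, Plan G 6. Plan G has the fewest and is eliminated.
Round 4: Plan B 20, Plan F 17, Plan C 8. Plan C has the fewest and is eliminated.
Round 5: Plan F 25, Plan B 20. Plan F has a majority.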